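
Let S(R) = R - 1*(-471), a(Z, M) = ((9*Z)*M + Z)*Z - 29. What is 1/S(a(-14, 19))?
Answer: 1/34154 ≈ 2.9279e-5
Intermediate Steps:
a(Z, M) = -29 + Z*(Z + 9*M*Z) (a(Z, M) = (9*M*Z + Z)*Z - 29 = (Z + 9*M*Z)*Z - 29 = Z*(Z + 9*M*Z) - 29 = -29 + Z*(Z + 9*M*Z))
S(R) = 471 + R (S(R) = R + 471 = 471 + R)
1/S(a(-14, 19)) = 1/(471 + (-29 + (-14)² + 9*19*(-14)²)) = 1/(471 + (-29 + 196 + 9*19*196)) = 1/(471 + (-29 + 196 + 33516)) = 1/(471 + 33683) = 1/34154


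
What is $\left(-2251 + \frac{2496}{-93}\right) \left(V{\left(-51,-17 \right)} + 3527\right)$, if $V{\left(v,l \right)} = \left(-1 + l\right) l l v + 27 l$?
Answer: $- \frac{18950410810}{31} \approx -6.113 \cdot 10^{8}$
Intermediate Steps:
$V{\left(v,l \right)} = 27 l + v l^{2} \left(-1 + l\right)$ ($V{\left(v,l \right)} = \left(-1 + l\right) l^{2} v + 27 l = l^{2} \left(-1 + l\right) v + 27 l = v l^{2} \left(-1 + l\right) + 27 l = 27 l + v l^{2} \left(-1 + l\right)$)
$\left(-2251 + \frac{2496}{-93}\right) \left(V{\left(-51,-17 \right)} + 3527\right) = \left(-2251 + \frac{2496}{-93}\right) \left(- 17 \left(27 - 51 \left(-17\right)^{2} - \left(-17\right) \left(-51\right)\right) + 3527\right) = \left(-2251 + 2496 \left(- \frac{1}{93}\right)\right) \left(- 17 \left(27 - 14739 - 867\right) + 3527\right) = \left(-2251 - \frac{832}{31}\right) \left(- 17 \left(27 - 14739 - 867\right) + 3527\right) = - \frac{70613 \left(\left(-17\right) \left(-15579\right) + 3527\right)}{31} = - \frac{70613 \left(264843 + 3527\right)}{31} = \left(- \frac{70613}{31}\right) 268370 = - \frac{18950410810}{31}$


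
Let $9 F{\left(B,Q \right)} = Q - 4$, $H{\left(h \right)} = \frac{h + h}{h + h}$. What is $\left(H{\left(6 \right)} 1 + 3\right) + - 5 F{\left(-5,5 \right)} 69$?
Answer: $- \frac{103}{3} \approx -34.333$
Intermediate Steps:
$H{\left(h \right)} = 1$ ($H{\left(h \right)} = \frac{2 h}{2 h} = 2 h \frac{1}{2 h} = 1$)
$F{\left(B,Q \right)} = - \frac{4}{9} + \frac{Q}{9}$ ($F{\left(B,Q \right)} = \frac{Q - 4}{9} = \frac{-4 + Q}{9} = - \frac{4}{9} + \frac{Q}{9}$)
$\left(H{\left(6 \right)} 1 + 3\right) + - 5 F{\left(-5,5 \right)} 69 = \left(1 \cdot 1 + 3\right) + - 5 \left(- \frac{4}{9} + \frac{1}{9} \cdot 5\right) 69 = \left(1 + 3\right) + - 5 \left(- \frac{4}{9} + \frac{5}{9}\right) 69 = 4 + \left(-5\right) \frac{1}{9} \cdot 69 = 4 - \frac{115}{3} = - \frac{103}{3}$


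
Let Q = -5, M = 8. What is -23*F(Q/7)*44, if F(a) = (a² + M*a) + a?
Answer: 293480/49 ≈ 5989.4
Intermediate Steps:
F(a) = a² + 9*a (F(a) = (a² + 8*a) + a = a² + 9*a)
-23*F(Q/7)*44 = -23*(-5/7)*(9 - 5/7)*44 = -23*(-5*⅐)*(9 - 5*⅐)*44 = -(-115)*(9 - 5/7)/7*44 = -(-115)*58/(7*7)*44 = -23*(-290/49)*44 = (6670/49)*44 = 293480/49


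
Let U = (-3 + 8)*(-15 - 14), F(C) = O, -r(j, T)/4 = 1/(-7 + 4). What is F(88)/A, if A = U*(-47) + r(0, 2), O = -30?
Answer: -90/20449 ≈ -0.0044012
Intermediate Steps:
r(j, T) = 4/3 (r(j, T) = -4/(-7 + 4) = -4/(-3) = -4*(-⅓) = 4/3)
F(C) = -30
U = -145 (U = 5*(-29) = -145)
A = 20449/3 (A = -145*(-47) + 4/3 = 6815 + 4/3 = 20449/3 ≈ 6816.3)
F(88)/A = -30/20449/3 = -30*3/20449 = -90/20449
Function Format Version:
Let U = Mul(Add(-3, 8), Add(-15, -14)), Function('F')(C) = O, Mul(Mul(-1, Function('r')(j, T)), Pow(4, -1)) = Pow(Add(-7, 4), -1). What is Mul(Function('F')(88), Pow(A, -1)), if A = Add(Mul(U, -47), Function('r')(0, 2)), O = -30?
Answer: Rational(-90, 20449) ≈ -0.0044012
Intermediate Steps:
Function('r')(j, T) = Rational(4, 3) (Function('r')(j, T) = Mul(-4, Pow(Add(-7, 4), -1)) = Mul(-4, Pow(-3, -1)) = Mul(-4, Rational(-1, 3)) = Rational(4, 3))
Function('F')(C) = -30
U = -145 (U = Mul(5, -29) = -145)
A = Rational(20449, 3) (A = Add(Mul(-145, -47), Rational(4, 3)) = Add(6815, Rational(4, 3)) = Rational(20449, 3) ≈ 6816.3)
Mul(Function('F')(88), Pow(A, -1)) = Mul(-30, Pow(Rational(20449, 3), -1)) = Mul(-30, Rational(3, 20449)) = Rational(-90, 20449)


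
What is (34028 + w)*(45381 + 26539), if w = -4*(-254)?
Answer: 2520364480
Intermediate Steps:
w = 1016
(34028 + w)*(45381 + 26539) = (34028 + 1016)*(45381 + 26539) = 35044*71920 = 2520364480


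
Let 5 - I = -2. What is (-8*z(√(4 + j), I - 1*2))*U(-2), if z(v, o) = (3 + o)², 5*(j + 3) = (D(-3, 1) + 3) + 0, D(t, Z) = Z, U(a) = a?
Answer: 1024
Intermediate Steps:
I = 7 (I = 5 - 1*(-2) = 5 + 2 = 7)
j = -11/5 (j = -3 + ((1 + 3) + 0)/5 = -3 + (4 + 0)/5 = -3 + (⅕)*4 = -3 + ⅘ = -11/5 ≈ -2.2000)
(-8*z(√(4 + j), I - 1*2))*U(-2) = -8*(3 + (7 - 1*2))²*(-2) = -8*(3 + (7 - 2))²*(-2) = -8*(3 + 5)²*(-2) = -8*8²*(-2) = -8*64*(-2) = -512*(-2) = 1024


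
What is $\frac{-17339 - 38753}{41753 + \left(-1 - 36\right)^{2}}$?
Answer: $- \frac{28046}{21561} \approx -1.3008$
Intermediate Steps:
$\frac{-17339 - 38753}{41753 + \left(-1 - 36\right)^{2}} = - \frac{56092}{41753 + \left(-37\right)^{2}} = - \frac{56092}{41753 + 1369} = - \frac{56092}{43122} = \left(-56092\right) \frac{1}{43122} = - \frac{28046}{21561}$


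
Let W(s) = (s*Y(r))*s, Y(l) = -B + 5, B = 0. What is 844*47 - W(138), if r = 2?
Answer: -55552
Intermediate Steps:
Y(l) = 5 (Y(l) = -1*0 + 5 = 0 + 5 = 5)
W(s) = 5*s**2 (W(s) = (s*5)*s = (5*s)*s = 5*s**2)
844*47 - W(138) = 844*47 - 5*138**2 = 39668 - 5*19044 = 39668 - 1*95220 = 39668 - 95220 = -55552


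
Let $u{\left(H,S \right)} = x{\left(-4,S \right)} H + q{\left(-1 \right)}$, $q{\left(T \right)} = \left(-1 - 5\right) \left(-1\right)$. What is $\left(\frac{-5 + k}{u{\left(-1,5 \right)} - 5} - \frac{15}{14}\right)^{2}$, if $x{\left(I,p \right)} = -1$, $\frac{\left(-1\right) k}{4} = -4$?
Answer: $\frac{961}{49} \approx 19.612$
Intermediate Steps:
$q{\left(T \right)} = 6$ ($q{\left(T \right)} = \left(-6\right) \left(-1\right) = 6$)
$k = 16$ ($k = \left(-4\right) \left(-4\right) = 16$)
$u{\left(H,S \right)} = 6 - H$ ($u{\left(H,S \right)} = - H + 6 = 6 - H$)
$\left(\frac{-5 + k}{u{\left(-1,5 \right)} - 5} - \frac{15}{14}\right)^{2} = \left(\frac{-5 + 16}{\left(6 - -1\right) - 5} - \frac{15}{14}\right)^{2} = \left(\frac{11}{\left(6 + 1\right) - 5} - \frac{15}{14}\right)^{2} = \left(\frac{11}{7 - 5} - \frac{15}{14}\right)^{2} = \left(\frac{11}{2} - \frac{15}{14}\right)^{2} = \left(\frac{31}{7}\right)^{2} = \frac{961}{49}$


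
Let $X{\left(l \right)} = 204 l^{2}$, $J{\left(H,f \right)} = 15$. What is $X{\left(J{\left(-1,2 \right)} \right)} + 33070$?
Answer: $78970$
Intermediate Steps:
$X{\left(J{\left(-1,2 \right)} \right)} + 33070 = 204 \cdot 15^{2} + 33070 = 204 \cdot 225 + 33070 = 45900 + 33070 = 78970$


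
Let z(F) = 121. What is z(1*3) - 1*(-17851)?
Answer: 17972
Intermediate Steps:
z(1*3) - 1*(-17851) = 121 - 1*(-17851) = 121 + 17851 = 17972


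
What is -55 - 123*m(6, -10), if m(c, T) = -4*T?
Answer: -4975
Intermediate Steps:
-55 - 123*m(6, -10) = -55 - (-492)*(-10) = -55 - 123*40 = -55 - 4920 = -4975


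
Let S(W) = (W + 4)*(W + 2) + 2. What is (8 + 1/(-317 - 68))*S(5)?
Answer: 40027/77 ≈ 519.83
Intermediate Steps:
S(W) = 2 + (2 + W)*(4 + W) (S(W) = (4 + W)*(2 + W) + 2 = (2 + W)*(4 + W) + 2 = 2 + (2 + W)*(4 + W))
(8 + 1/(-317 - 68))*S(5) = (8 + 1/(-317 - 68))*(10 + 5² + 6*5) = (8 + 1/(-385))*(10 + 25 + 30) = (8 - 1/385)*65 = (3079/385)*65 = 40027/77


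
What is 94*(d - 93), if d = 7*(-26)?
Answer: -25850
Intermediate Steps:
d = -182
94*(d - 93) = 94*(-182 - 93) = 94*(-275) = -25850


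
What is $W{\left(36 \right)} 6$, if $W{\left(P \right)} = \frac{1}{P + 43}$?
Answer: $\frac{6}{79} \approx 0.075949$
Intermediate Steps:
$W{\left(P \right)} = \frac{1}{43 + P}$
$W{\left(36 \right)} 6 = \frac{1}{43 + 36} \cdot 6 = \frac{1}{79} \cdot 6 = \frac{6}{79}$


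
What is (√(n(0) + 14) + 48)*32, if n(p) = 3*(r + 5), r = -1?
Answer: 1536 + 32*√26 ≈ 1699.2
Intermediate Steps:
n(p) = 12 (n(p) = 3*(-1 + 5) = 3*4 = 12)
(√(n(0) + 14) + 48)*32 = (√(12 + 14) + 48)*32 = (√26 + 48)*32 = (48 + √26)*32 = 1536 + 32*√26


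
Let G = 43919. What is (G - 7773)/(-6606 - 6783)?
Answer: -36146/13389 ≈ -2.6997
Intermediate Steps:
(G - 7773)/(-6606 - 6783) = (43919 - 7773)/(-6606 - 6783) = 36146/(-13389) = 36146*(-1/13389) = -36146/13389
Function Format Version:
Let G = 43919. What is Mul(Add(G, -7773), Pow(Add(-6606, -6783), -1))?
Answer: Rational(-36146, 13389) ≈ -2.6997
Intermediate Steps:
Mul(Add(G, -7773), Pow(Add(-6606, -6783), -1)) = Mul(Add(43919, -7773), Pow(Add(-6606, -6783), -1)) = Mul(36146, Pow(-13389, -1)) = Mul(36146, Rational(-1, 13389)) = Rational(-36146, 13389)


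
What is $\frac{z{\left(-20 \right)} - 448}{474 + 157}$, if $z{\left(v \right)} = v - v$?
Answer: $- \frac{448}{631} \approx -0.70998$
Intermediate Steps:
$z{\left(v \right)} = 0$
$\frac{z{\left(-20 \right)} - 448}{474 + 157} = \frac{0 - 448}{474 + 157} = - \frac{448}{631}$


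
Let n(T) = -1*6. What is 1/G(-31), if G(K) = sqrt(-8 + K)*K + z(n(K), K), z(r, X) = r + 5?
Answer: I/(-I + 31*sqrt(39)) ≈ -2.6681e-5 + 0.0051653*I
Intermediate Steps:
n(T) = -6
z(r, X) = 5 + r
G(K) = -1 + K*sqrt(-8 + K) (G(K) = sqrt(-8 + K)*K + (5 - 6) = K*sqrt(-8 + K) - 1 = -1 + K*sqrt(-8 + K))
1/G(-31) = 1/(-1 - 31*sqrt(-8 - 31)) = 1/(-1 - 31*I*sqrt(39))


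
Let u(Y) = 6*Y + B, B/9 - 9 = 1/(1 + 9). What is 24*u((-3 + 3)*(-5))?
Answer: 9828/5 ≈ 1965.6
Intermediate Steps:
B = 819/10 (B = 81 + 9/(1 + 9) = 81 + 9/10 = 819/10 ≈ 81.900)
u(Y) = 819/10 + 6*Y (u(Y) = 6*Y + 819/10 = 819/10 + 6*Y)
24*u((-3 + 3)*(-5)) = 24*(819/10 + 6*((-3 + 3)*(-5))) = 24*(819/10 + 6*(0*(-5))) = 24*(819/10 + 6*0) = 24*(819/10 + 0) = 24*(819/10) = 9828/5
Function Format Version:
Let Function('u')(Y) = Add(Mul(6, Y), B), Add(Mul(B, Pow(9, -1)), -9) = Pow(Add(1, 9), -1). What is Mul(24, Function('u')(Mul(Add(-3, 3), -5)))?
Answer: Rational(9828, 5) ≈ 1965.6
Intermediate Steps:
B = Rational(819, 10) (B = Add(81, Mul(9, Pow(Add(1, 9), -1))) = Add(81, Mul(9, Pow(10, -1))) = Add(81, Mul(9, Rational(1, 10))) = Add(81, Rational(9, 10)) = Rational(819, 10) ≈ 81.900)
Function('u')(Y) = Add(Rational(819, 10), Mul(6, Y)) (Function('u')(Y) = Add(Mul(6, Y), Rational(819, 10)) = Add(Rational(819, 10), Mul(6, Y)))
Mul(24, Function('u')(Mul(Add(-3, 3), -5))) = Mul(24, Add(Rational(819, 10), Mul(6, Mul(Add(-3, 3), -5)))) = Mul(24, Add(Rational(819, 10), Mul(6, Mul(0, -5)))) = Mul(24, Add(Rational(819, 10), Mul(6, 0))) = Mul(24, Add(Rational(819, 10), 0)) = Mul(24, Rational(819, 10)) = Rational(9828, 5)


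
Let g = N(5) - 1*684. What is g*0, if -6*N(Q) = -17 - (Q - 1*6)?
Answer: 0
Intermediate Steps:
N(Q) = 11/6 + Q/6 (N(Q) = -(-17 - (Q - 1*6))/6 = -(-17 - (Q - 6))/6 = -(-17 - (-6 + Q))/6 = -(-17 + (6 - Q))/6 = -(-11 - Q)/6 = 11/6 + Q/6)
g = -2044/3 (g = (11/6 + (⅙)*5) - 1*684 = (11/6 + ⅚) - 684 = 8/3 - 684 = -2044/3 ≈ -681.33)
g*0 = -2044/3*0 = 0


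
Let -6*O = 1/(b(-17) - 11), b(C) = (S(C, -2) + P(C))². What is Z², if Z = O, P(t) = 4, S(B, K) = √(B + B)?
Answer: I/(36*(-1335*I + 464*√34)) ≈ -4.0741e-6 + 8.2567e-6*I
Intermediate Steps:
S(B, K) = √2*√B (S(B, K) = √(2*B) = √2*√B)
b(C) = (4 + √2*√C)² (b(C) = (√2*√C + 4)² = (4 + √2*√C)²)
O = -1/(6*(-11 + (4 + I*√34)²)) (O = -1/(6*((4 + √2*√(-17))² - 11)) = -1/(6*((4 + √2*(I*√17))² - 11)) = -1/(6*((4 + I*√34)² - 11)) = -1/(6*(-11 + (4 + I*√34)²)) ≈ 0.001602 + 0.0025769*I)
Z = I/(6*(8*√34 + 29*I)) ≈ 0.001602 + 0.0025769*I
Z² = (I/(6*(8*√34 + 29*I)))² = -1/(36*(8*√34 + 29*I)²)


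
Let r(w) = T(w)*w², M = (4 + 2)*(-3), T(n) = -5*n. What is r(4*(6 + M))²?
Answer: 305764761600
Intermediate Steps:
M = -18 (M = 6*(-3) = -18)
r(w) = -5*w³ (r(w) = (-5*w)*w² = -5*w³)
r(4*(6 + M))² = (-5*64*(6 - 18)³)² = (-5*(4*(-12))³)² = (-5*(-48)³)² = (-5*(-110592))² = 552960² = 305764761600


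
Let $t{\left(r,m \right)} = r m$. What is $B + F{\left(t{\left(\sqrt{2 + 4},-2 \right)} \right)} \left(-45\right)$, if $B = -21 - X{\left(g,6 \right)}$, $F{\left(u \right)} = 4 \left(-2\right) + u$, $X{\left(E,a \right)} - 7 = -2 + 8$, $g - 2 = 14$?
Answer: $326 + 90 \sqrt{6} \approx 546.45$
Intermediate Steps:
$g = 16$ ($g = 2 + 14 = 16$)
$X{\left(E,a \right)} = 13$ ($X{\left(E,a \right)} = 7 + \left(-2 + 8\right) = 7 + 6 = 13$)
$t{\left(r,m \right)} = m r$
$F{\left(u \right)} = -8 + u$
$B = -34$ ($B = -21 - 13 = -34$)
$B + F{\left(t{\left(\sqrt{2 + 4},-2 \right)} \right)} \left(-45\right) = -34 + \left(-8 - 2 \sqrt{2 + 4}\right) \left(-45\right) = -34 + \left(-8 - 2 \sqrt{6}\right) \left(-45\right) = -34 + \left(360 + 90 \sqrt{6}\right) = 326 + 90 \sqrt{6}$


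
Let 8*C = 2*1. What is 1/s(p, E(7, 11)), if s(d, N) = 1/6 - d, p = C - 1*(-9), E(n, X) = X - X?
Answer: -12/109 ≈ -0.11009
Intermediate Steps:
E(n, X) = 0
C = 1/4 (C = (2*1)/8 = (1/8)*2 = 1/4 ≈ 0.25000)
p = 37/4 (p = 1/4 - 1*(-9) = 1/4 + 9 = 37/4 ≈ 9.2500)
s(d, N) = 1/6 - d
1/s(p, E(7, 11)) = 1/(1/6 - 1*37/4) = 1/(1/6 - 37/4) = 1/(-109/12) = -12/109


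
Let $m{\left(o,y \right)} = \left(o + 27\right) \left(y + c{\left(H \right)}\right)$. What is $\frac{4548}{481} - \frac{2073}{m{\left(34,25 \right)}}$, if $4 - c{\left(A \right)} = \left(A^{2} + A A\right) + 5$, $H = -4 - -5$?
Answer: $\frac{5106303}{645502} \approx 7.9106$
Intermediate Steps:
$H = 1$ ($H = -4 + 5 = 1$)
$c{\left(A \right)} = -1 - 2 A^{2}$ ($c{\left(A \right)} = 4 - \left(\left(A^{2} + A A\right) + 5\right) = 4 - \left(\left(A^{2} + A^{2}\right) + 5\right) = 4 - \left(2 A^{2} + 5\right) = 4 - \left(5 + 2 A^{2}\right) = -1 - 2 A^{2}$)
$m{\left(o,y \right)} = \left(-3 + y\right) \left(27 + o\right)$ ($m{\left(o,y \right)} = \left(o + 27\right) \left(y - \left(1 + 2 \cdot 1^{2}\right)\right) = \left(27 + o\right) \left(y - 3\right) = \left(27 + o\right) \left(-3 + y\right) = \left(-3 + y\right) \left(27 + o\right)$)
$\frac{4548}{481} - \frac{2073}{m{\left(34,25 \right)}} = \frac{4548}{481} - \frac{2073}{-81 - 102 + 27 \cdot 25 + 34 \cdot 25} = 4548 \cdot \frac{1}{481} - \frac{2073}{-81 - 102 + 675 + 850} = \frac{4548}{481} - \frac{2073}{1342} = \frac{5106303}{645502}$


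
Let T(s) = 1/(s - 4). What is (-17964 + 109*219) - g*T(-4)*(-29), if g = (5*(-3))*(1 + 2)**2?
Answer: 51171/8 ≈ 6396.4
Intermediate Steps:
g = -135 (g = -15*3**2 = -15*9 = -135)
T(s) = 1/(-4 + s)
(-17964 + 109*219) - g*T(-4)*(-29) = (-17964 + 109*219) - (-135/(-4 - 4))*(-29) = (-17964 + 23871) - (-135/(-8))*(-29) = 5907 - (-135*(-1/8))*(-29) = 5907 - 135*(-29)/8 = 5907 - 1*(-3915/8) = 5907 + 3915/8 = 51171/8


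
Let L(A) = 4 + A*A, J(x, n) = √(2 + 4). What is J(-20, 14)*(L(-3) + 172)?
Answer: 185*√6 ≈ 453.16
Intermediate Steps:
J(x, n) = √6
L(A) = 4 + A²
J(-20, 14)*(L(-3) + 172) = √6*((4 + (-3)²) + 172) = √6*((4 + 9) + 172) = √6*(13 + 172) = √6*185 = 185*√6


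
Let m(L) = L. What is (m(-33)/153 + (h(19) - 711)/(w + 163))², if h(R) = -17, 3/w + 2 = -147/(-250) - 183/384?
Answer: 1381912764097292449/61874533214138241 ≈ 22.334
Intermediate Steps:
w = -48000/30217 (w = 3/(-2 + (-147/(-250) - 183/384)) = 3/(-2 + (-147*(-1/250) - 183*1/384)) = 3/(-2 + (147/250 - 61/128)) = 3/(-2 + 1783/16000) = 3/(-30217/16000) = 3*(-16000/30217) = -48000/30217 ≈ -1.5885)
(m(-33)/153 + (h(19) - 711)/(w + 163))² = (-33/153 + (-17 - 711)/(-48000/30217 + 163))² = (-33*1/153 - 728/4877371/30217)² = (-11/51 - 728*30217/4877371)² = (-11/51 - 21997976/4877371)² = (-1175547857/248745921)² = 1381912764097292449/61874533214138241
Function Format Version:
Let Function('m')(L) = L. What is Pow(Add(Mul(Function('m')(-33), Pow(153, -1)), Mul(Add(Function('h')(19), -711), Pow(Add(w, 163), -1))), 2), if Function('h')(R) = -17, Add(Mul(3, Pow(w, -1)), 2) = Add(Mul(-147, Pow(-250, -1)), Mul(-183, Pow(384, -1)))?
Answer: Rational(1381912764097292449, 61874533214138241) ≈ 22.334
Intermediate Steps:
w = Rational(-48000, 30217) (w = Mul(3, Pow(Add(-2, Add(Mul(-147, Pow(-250, -1)), Mul(-183, Pow(384, -1)))), -1)) = Mul(3, Pow(Add(-2, Add(Mul(-147, Rational(-1, 250)), Mul(-183, Rational(1, 384)))), -1)) = Mul(3, Pow(Add(-2, Add(Rational(147, 250), Rational(-61, 128))), -1)) = Mul(3, Pow(Add(-2, Rational(1783, 16000)), -1)) = Mul(3, Pow(Rational(-30217, 16000), -1)) = Mul(3, Rational(-16000, 30217)) = Rational(-48000, 30217) ≈ -1.5885)
Pow(Add(Mul(Function('m')(-33), Pow(153, -1)), Mul(Add(Function('h')(19), -711), Pow(Add(w, 163), -1))), 2) = Pow(Add(Mul(-33, Pow(153, -1)), Mul(Add(-17, -711), Pow(Add(Rational(-48000, 30217), 163), -1))), 2) = Pow(Add(Mul(-33, Rational(1, 153)), Mul(-728, Pow(Rational(4877371, 30217), -1))), 2) = Pow(Add(Rational(-11, 51), Mul(-728, Rational(30217, 4877371))), 2) = Pow(Add(Rational(-11, 51), Rational(-21997976, 4877371)), 2) = Pow(Rational(-1175547857, 248745921), 2) = Rational(1381912764097292449, 61874533214138241)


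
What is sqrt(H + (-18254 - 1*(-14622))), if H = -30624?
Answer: 4*I*sqrt(2141) ≈ 185.08*I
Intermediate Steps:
sqrt(H + (-18254 - 1*(-14622))) = sqrt(-30624 + (-18254 - 1*(-14622))) = sqrt(-30624 + (-18254 + 14622)) = sqrt(-30624 - 3632) = sqrt(-34256) = 4*I*sqrt(2141)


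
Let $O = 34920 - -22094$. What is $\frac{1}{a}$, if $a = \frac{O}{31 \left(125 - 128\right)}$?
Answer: $- \frac{93}{57014} \approx -0.0016312$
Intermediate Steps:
$O = 57014$ ($O = 34920 + 22094 = 57014$)
$a = - \frac{57014}{93}$ ($a = \frac{57014}{31 \left(125 - 128\right)} = \frac{57014}{31 \left(-3\right)} = \frac{57014}{-93} = 57014 \left(- \frac{1}{93}\right) = - \frac{57014}{93} \approx -613.05$)
$\frac{1}{a} = \frac{1}{- \frac{57014}{93}} = - \frac{93}{57014}$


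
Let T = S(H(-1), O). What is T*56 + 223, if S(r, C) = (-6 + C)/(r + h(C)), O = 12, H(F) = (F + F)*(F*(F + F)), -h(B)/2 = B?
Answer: 211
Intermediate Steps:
h(B) = -2*B
H(F) = 4*F³ (H(F) = (2*F)*(F*(2*F)) = (2*F)*(2*F²) = 4*F³)
S(r, C) = (-6 + C)/(r - 2*C)
T = -3/14 (T = (6 - 1*12)/(-4*(-1)³ + 2*12) = (6 - 12)/(-4*(-1) + 24) = -6/(-1*(-4) + 24) = -6/(4 + 24) = -6/28 = (1/28)*(-6) = -3/14 ≈ -0.21429)
T*56 + 223 = -3/14*56 + 223 = -12 + 223 = 211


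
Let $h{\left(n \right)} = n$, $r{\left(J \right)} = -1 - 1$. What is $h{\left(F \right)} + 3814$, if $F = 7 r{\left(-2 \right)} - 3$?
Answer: $3797$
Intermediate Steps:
$r{\left(J \right)} = -2$ ($r{\left(J \right)} = -1 - 1 = -2$)
$F = -17$ ($F = 7 \left(-2\right) - 3 = -14 - 3 = -17$)
$h{\left(F \right)} + 3814 = -17 + 3814 = 3797$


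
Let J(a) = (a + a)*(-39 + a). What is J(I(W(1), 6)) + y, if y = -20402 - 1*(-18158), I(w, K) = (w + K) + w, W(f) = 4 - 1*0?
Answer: -2944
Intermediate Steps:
W(f) = 4 (W(f) = 4 + 0 = 4)
I(w, K) = K + 2*w (I(w, K) = (K + w) + w = K + 2*w)
J(a) = 2*a*(-39 + a) (J(a) = (2*a)*(-39 + a) = 2*a*(-39 + a))
y = -2244 (y = -20402 + 18158 = -2244)
J(I(W(1), 6)) + y = 2*(6 + 2*4)*(-39 + (6 + 2*4)) - 2244 = 2*(6 + 8)*(-39 + (6 + 8)) - 2244 = 2*14*(-39 + 14) - 2244 = 2*14*(-25) - 2244 = -700 - 2244 = -2944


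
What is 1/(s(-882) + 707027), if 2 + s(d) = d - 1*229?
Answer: 1/705914 ≈ 1.4166e-6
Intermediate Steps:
s(d) = -231 + d (s(d) = -2 + (d - 1*229) = -2 + (d - 229) = -2 + (-229 + d) = -231 + d)
1/(s(-882) + 707027) = 1/((-231 - 882) + 707027) = 1/(-1113 + 707027) = 1/705914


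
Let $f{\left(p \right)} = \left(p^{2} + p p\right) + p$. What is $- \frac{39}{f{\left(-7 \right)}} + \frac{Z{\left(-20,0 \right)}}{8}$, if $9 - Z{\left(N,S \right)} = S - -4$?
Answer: $\frac{11}{56} \approx 0.19643$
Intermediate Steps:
$Z{\left(N,S \right)} = 5 - S$ ($Z{\left(N,S \right)} = 9 - \left(S - -4\right) = 9 - \left(S + 4\right) = 9 - \left(4 + S\right) = 5 - S$)
$f{\left(p \right)} = p + 2 p^{2}$ ($f{\left(p \right)} = \left(p^{2} + p^{2}\right) + p = 2 p^{2} + p = p + 2 p^{2}$)
$- \frac{39}{f{\left(-7 \right)}} + \frac{Z{\left(-20,0 \right)}}{8} = - \frac{39}{\left(-7\right) \left(1 + 2 \left(-7\right)\right)} + \frac{5 - 0}{8} = - \frac{39}{\left(-7\right) \left(1 - 14\right)} + \left(5 + 0\right) \frac{1}{8} = - \frac{39}{\left(-7\right) \left(-13\right)} + 5 \cdot \frac{1}{8} = - \frac{39}{91} + \frac{5}{8} = \left(-39\right) \frac{1}{91} + \frac{5}{8} = - \frac{3}{7} + \frac{5}{8} = \frac{11}{56}$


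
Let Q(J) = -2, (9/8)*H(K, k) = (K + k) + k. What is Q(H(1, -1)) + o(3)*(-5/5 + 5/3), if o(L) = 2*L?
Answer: 2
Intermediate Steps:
H(K, k) = 8*K/9 + 16*k/9 (H(K, k) = 8*((K + k) + k)/9 = 8*(K + 2*k)/9 = 8*K/9 + 16*k/9)
Q(H(1, -1)) + o(3)*(-5/5 + 5/3) = -2 + (2*3)*(-5/5 + 5/3) = -2 + 6*(-5*⅕ + 5*(⅓)) = -2 + 6*(-1 + 5/3) = -2 + 6*(⅔) = -2 + 4 = 2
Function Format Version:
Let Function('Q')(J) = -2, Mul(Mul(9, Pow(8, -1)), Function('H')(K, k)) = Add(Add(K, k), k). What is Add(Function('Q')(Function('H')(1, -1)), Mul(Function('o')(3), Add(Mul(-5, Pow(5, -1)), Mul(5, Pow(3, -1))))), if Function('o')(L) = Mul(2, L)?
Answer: 2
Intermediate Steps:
Function('H')(K, k) = Add(Mul(Rational(8, 9), K), Mul(Rational(16, 9), k)) (Function('H')(K, k) = Mul(Rational(8, 9), Add(Add(K, k), k)) = Mul(Rational(8, 9), Add(K, Mul(2, k))) = Add(Mul(Rational(8, 9), K), Mul(Rational(16, 9), k)))
Add(Function('Q')(Function('H')(1, -1)), Mul(Function('o')(3), Add(Mul(-5, Pow(5, -1)), Mul(5, Pow(3, -1))))) = Add(-2, Mul(Mul(2, 3), Add(Mul(-5, Pow(5, -1)), Mul(5, Pow(3, -1))))) = Add(-2, Mul(6, Add(Mul(-5, Rational(1, 5)), Mul(5, Rational(1, 3))))) = Add(-2, Mul(6, Add(-1, Rational(5, 3)))) = Add(-2, Mul(6, Rational(2, 3))) = Add(-2, 4) = 2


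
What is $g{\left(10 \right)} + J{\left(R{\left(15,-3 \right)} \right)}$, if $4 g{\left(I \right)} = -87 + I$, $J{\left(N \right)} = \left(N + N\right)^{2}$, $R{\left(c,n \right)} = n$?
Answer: $\frac{67}{4} \approx 16.75$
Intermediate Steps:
$J{\left(N \right)} = 4 N^{2}$ ($J{\left(N \right)} = \left(2 N\right)^{2} = 4 N^{2}$)
$g{\left(I \right)} = - \frac{87}{4} + \frac{I}{4}$ ($g{\left(I \right)} = \frac{-87 + I}{4} = - \frac{87}{4} + \frac{I}{4}$)
$g{\left(10 \right)} + J{\left(R{\left(15,-3 \right)} \right)} = \left(- \frac{87}{4} + \frac{1}{4} \cdot 10\right) + 4 \left(-3\right)^{2} = \left(- \frac{87}{4} + \frac{5}{2}\right) + 4 \cdot 9 = - \frac{77}{4} + 36 = \frac{67}{4}$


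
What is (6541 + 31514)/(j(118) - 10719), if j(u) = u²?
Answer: 7611/641 ≈ 11.874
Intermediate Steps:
(6541 + 31514)/(j(118) - 10719) = (6541 + 31514)/(118² - 10719) = 38055/(13924 - 10719) = 38055/3205 = 38055*(1/3205) = 7611/641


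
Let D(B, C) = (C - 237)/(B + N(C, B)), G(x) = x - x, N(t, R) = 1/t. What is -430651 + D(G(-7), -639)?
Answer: 129113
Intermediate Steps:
G(x) = 0
D(B, C) = (-237 + C)/(B + 1/C) (D(B, C) = (C - 237)/(B + 1/C) = (-237 + C)/(B + 1/C))
-430651 + D(G(-7), -639) = -430651 - 639*(-237 - 639)/(1 + 0*(-639)) = -430651 - 639*(-876)/(1 + 0) = -430651 - 639*(-876)/1 = -430651 - 639*1*(-876) = -430651 + 559764 = 129113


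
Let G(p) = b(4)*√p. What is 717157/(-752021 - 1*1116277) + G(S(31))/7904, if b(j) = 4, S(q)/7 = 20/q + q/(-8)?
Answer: -717157/1868298 + 3*I*√38626/245024 ≈ -0.38386 + 0.0024063*I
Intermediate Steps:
S(q) = 140/q - 7*q/8 (S(q) = 7*(20/q + q/(-8)) = 7*(20/q + q*(-⅛)) = 7*(20/q - q/8) = 140/q - 7*q/8)
G(p) = 4*√p
717157/(-752021 - 1*1116277) + G(S(31))/7904 = 717157/(-752021 - 1*1116277) + (4*√(140/31 - 7/8*31))/7904 = 717157/(-752021 - 1116277) + (4*√(140*(1/31) - 217/8))*(1/7904) = 717157/(-1868298) + (4*√(140/31 - 217/8))*(1/7904) = 717157*(-1/1868298) + (4*√(-5607/248))*(1/7904) = -717157/1868298 + (4*(3*I*√38626/124))*(1/7904) = -717157/1868298 + (3*I*√38626/31)*(1/7904) = -717157/1868298 + 3*I*√38626/245024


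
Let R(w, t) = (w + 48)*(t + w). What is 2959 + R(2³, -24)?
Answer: 2063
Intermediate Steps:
R(w, t) = (48 + w)*(t + w)
2959 + R(2³, -24) = 2959 + ((2³)² + 48*(-24) + 48*2³ - 24*2³) = 2959 + (8² - 1152 + 48*8 - 24*8) = 2959 + (64 - 1152 + 384 - 192) = 2959 - 896 = 2063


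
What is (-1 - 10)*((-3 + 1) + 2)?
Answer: 0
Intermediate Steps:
(-1 - 10)*((-3 + 1) + 2) = -11*(-2 + 2) = -11*0 = 0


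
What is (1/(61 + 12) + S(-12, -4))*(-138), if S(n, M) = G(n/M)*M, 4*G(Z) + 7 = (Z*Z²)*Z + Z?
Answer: 775560/73 ≈ 10624.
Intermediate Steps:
G(Z) = -7/4 + Z/4 + Z⁴/4 (G(Z) = -7/4 + ((Z*Z²)*Z + Z)/4 = -7/4 + (Z³*Z + Z)/4 = -7/4 + (Z⁴ + Z)/4 = -7/4 + (Z + Z⁴)/4 = -7/4 + (Z/4 + Z⁴/4) = -7/4 + Z/4 + Z⁴/4)
S(n, M) = M*(-7/4 + n/(4*M) + n⁴/(4*M⁴)) (S(n, M) = (-7/4 + (n/M)/4 + (n/M)⁴/4)*M = (-7/4 + n/(4*M) + (n⁴/M⁴)/4)*M = (-7/4 + n/(4*M) + n⁴/(4*M⁴))*M = M*(-7/4 + n/(4*M) + n⁴/(4*M⁴)))
(1/(61 + 12) + S(-12, -4))*(-138) = (1/(61 + 12) + (-7/4*(-4) + (¼)*(-12) + (¼)*(-12)⁴/(-4)³))*(-138) = (1/73 + (7 - 3 + (¼)*(-1/64)*20736))*(-138) = (1/73 + (7 - 3 - 81))*(-138) = (1/73 - 77)*(-138) = -5620/73*(-138) = 775560/73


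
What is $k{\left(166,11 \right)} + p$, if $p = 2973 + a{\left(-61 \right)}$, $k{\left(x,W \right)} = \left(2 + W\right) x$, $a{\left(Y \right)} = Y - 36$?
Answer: $5034$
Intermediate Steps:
$a{\left(Y \right)} = -36 + Y$
$k{\left(x,W \right)} = x \left(2 + W\right)$
$p = 2876$ ($p = 2973 - 97 = 2876$)
$k{\left(166,11 \right)} + p = 166 \left(2 + 11\right) + 2876 = 166 \cdot 13 + 2876 = 2158 + 2876 = 5034$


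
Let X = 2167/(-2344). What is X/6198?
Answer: -2167/14528112 ≈ -0.00014916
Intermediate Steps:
X = -2167/2344 (X = 2167*(-1/2344) = -2167/2344 ≈ -0.92449)
X/6198 = -2167/2344/6198 = -2167/2344*1/6198 = -2167/14528112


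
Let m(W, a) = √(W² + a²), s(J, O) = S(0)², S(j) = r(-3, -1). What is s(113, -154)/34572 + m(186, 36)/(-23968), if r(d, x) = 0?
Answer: -3*√997/11984 ≈ -0.0079044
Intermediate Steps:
S(j) = 0
s(J, O) = 0 (s(J, O) = 0² = 0)
s(113, -154)/34572 + m(186, 36)/(-23968) = 0/34572 + √(186² + 36²)/(-23968) = 0*(1/34572) + √(34596 + 1296)*(-1/23968) = 0 + √35892*(-1/23968) = 0 + (6*√997)*(-1/23968) = 0 - 3*√997/11984 = -3*√997/11984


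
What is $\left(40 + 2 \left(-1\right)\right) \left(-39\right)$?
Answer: $-1482$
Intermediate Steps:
$\left(40 + 2 \left(-1\right)\right) \left(-39\right) = \left(40 - 2\right) \left(-39\right) = 38 \left(-39\right) = -1482$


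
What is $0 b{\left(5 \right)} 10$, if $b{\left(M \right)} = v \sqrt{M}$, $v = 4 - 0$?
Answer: $0$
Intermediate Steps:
$v = 4$ ($v = 4 + 0 = 4$)
$b{\left(M \right)} = 4 \sqrt{M}$
$0 b{\left(5 \right)} 10 = 0 \cdot 4 \sqrt{5} \cdot 10 = 0 \cdot 10 = 0$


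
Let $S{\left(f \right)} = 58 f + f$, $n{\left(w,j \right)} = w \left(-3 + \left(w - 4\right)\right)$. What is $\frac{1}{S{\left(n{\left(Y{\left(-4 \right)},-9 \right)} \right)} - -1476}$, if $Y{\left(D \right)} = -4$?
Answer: $\frac{1}{4072} \approx 0.00024558$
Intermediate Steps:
$n{\left(w,j \right)} = w \left(-7 + w\right)$ ($n{\left(w,j \right)} = w \left(-3 + \left(-4 + w\right)\right) = w \left(-7 + w\right)$)
$S{\left(f \right)} = 59 f$
$\frac{1}{S{\left(n{\left(Y{\left(-4 \right)},-9 \right)} \right)} - -1476} = \frac{1}{59 \left(- 4 \left(-7 - 4\right)\right) - -1476} = \frac{1}{59 \left(\left(-4\right) \left(-11\right)\right) + 1476} = \frac{1}{59 \cdot 44 + 1476} = \frac{1}{2596 + 1476} = \frac{1}{4072}$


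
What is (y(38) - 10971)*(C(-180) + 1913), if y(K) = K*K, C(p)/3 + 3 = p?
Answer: -12994828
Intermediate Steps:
C(p) = -9 + 3*p
y(K) = K²
(y(38) - 10971)*(C(-180) + 1913) = (38² - 10971)*((-9 + 3*(-180)) + 1913) = (1444 - 10971)*((-9 - 540) + 1913) = -9527*(-549 + 1913) = -9527*1364 = -12994828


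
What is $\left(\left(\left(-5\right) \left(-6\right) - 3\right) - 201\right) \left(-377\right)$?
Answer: $65598$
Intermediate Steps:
$\left(\left(\left(-5\right) \left(-6\right) - 3\right) - 201\right) \left(-377\right) = \left(\left(30 - 3\right) - 201\right) \left(-377\right) = \left(27 - 201\right) \left(-377\right) = \left(-174\right) \left(-377\right) = 65598$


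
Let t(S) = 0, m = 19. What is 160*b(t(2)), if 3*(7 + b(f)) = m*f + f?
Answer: -1120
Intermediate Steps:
b(f) = -7 + 20*f/3 (b(f) = -7 + (19*f + f)/3 = -7 + (20*f)/3 = -7 + 20*f/3)
160*b(t(2)) = 160*(-7 + (20/3)*0) = 160*(-7 + 0) = 160*(-7) = -1120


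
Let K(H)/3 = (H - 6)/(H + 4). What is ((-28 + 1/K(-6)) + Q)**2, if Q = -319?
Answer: 39000025/324 ≈ 1.2037e+5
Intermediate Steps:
K(H) = 3*(-6 + H)/(4 + H) (K(H) = 3*((H - 6)/(H + 4)) = 3*((-6 + H)/(4 + H)) = 3*(-6 + H)/(4 + H))
((-28 + 1/K(-6)) + Q)**2 = ((-28 + 1/(3*(-6 - 6)/(4 - 6))) - 319)**2 = ((-28 + 1/(3*(-12)/(-2))) - 319)**2 = ((-28 + 1/(3*(-1/2)*(-12))) - 319)**2 = ((-28 + 1/18) - 319)**2 = (-503/18 - 319)**2 = (-6245/18)**2 = 39000025/324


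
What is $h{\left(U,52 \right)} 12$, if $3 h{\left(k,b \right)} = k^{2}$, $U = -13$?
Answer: $676$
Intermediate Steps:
$h{\left(k,b \right)} = \frac{k^{2}}{3}$
$h{\left(U,52 \right)} 12 = \frac{\left(-13\right)^{2}}{3} \cdot 12 = \frac{1}{3} \cdot 169 \cdot 12 = \frac{169}{3} \cdot 12 = 676$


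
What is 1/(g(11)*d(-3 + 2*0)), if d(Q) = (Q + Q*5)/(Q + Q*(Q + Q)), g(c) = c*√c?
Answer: -5*√11/726 ≈ -0.022842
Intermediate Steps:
g(c) = c^(3/2)
d(Q) = 6*Q/(Q + 2*Q²) (d(Q) = (Q + 5*Q)/(Q + Q*(2*Q)) = (6*Q)/(Q + 2*Q²) = 6*Q/(Q + 2*Q²))
1/(g(11)*d(-3 + 2*0)) = 1/(11^(3/2)*(6/(1 + 2*(-3 + 2*0)))) = 1/((11*√11)*(6/(1 + 2*(-3 + 0)))) = 1/((11*√11)*(6/(1 + 2*(-3)))) = 1/((11*√11)*(6/(1 - 6))) = 1/((11*√11)*(6/(-5))) = 1/((11*√11)*(6*(-⅕))) = 1/((11*√11)*(-6/5)) = 1/(-66*√11/5) = -5*√11/726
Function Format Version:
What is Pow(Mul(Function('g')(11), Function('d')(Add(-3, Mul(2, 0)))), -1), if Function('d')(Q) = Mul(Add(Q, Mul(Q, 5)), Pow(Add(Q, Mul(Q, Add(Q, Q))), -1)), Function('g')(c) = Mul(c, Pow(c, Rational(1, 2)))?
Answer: Mul(Rational(-5, 726), Pow(11, Rational(1, 2))) ≈ -0.022842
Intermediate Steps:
Function('g')(c) = Pow(c, Rational(3, 2))
Function('d')(Q) = Mul(6, Q, Pow(Add(Q, Mul(2, Pow(Q, 2))), -1)) (Function('d')(Q) = Mul(Add(Q, Mul(5, Q)), Pow(Add(Q, Mul(Q, Mul(2, Q))), -1)) = Mul(Mul(6, Q), Pow(Add(Q, Mul(2, Pow(Q, 2))), -1)) = Mul(6, Q, Pow(Add(Q, Mul(2, Pow(Q, 2))), -1)))
Pow(Mul(Function('g')(11), Function('d')(Add(-3, Mul(2, 0)))), -1) = Pow(Mul(Pow(11, Rational(3, 2)), Mul(6, Pow(Add(1, Mul(2, Add(-3, Mul(2, 0)))), -1))), -1) = Pow(Mul(Mul(11, Pow(11, Rational(1, 2))), Mul(6, Pow(Add(1, Mul(2, Add(-3, 0))), -1))), -1) = Pow(Mul(Mul(11, Pow(11, Rational(1, 2))), Mul(6, Pow(Add(1, Mul(2, -3)), -1))), -1) = Pow(Mul(Mul(11, Pow(11, Rational(1, 2))), Mul(6, Pow(Add(1, -6), -1))), -1) = Pow(Mul(Mul(11, Pow(11, Rational(1, 2))), Mul(6, Pow(-5, -1))), -1) = Pow(Mul(Mul(11, Pow(11, Rational(1, 2))), Mul(6, Rational(-1, 5))), -1) = Pow(Mul(Mul(11, Pow(11, Rational(1, 2))), Rational(-6, 5)), -1) = Pow(Mul(Rational(-66, 5), Pow(11, Rational(1, 2))), -1) = Mul(Rational(-5, 726), Pow(11, Rational(1, 2)))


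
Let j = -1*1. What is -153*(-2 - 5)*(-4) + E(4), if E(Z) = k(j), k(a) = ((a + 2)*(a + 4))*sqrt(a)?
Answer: -4284 + 3*I ≈ -4284.0 + 3.0*I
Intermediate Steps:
j = -1
k(a) = sqrt(a)*(2 + a)*(4 + a) (k(a) = ((2 + a)*(4 + a))*sqrt(a) = sqrt(a)*(2 + a)*(4 + a))
E(Z) = 3*I (E(Z) = sqrt(-1)*(8 + (-1)**2 + 6*(-1)) = I*(8 + 1 - 6) = I*3 = 3*I)
-153*(-2 - 5)*(-4) + E(4) = -153*(-2 - 5)*(-4) + 3*I = -(-1071)*(-4) + 3*I = -153*28 + 3*I = -4284 + 3*I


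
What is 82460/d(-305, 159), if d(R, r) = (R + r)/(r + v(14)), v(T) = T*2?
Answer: -7710010/73 ≈ -1.0562e+5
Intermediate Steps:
v(T) = 2*T
d(R, r) = (R + r)/(28 + r) (d(R, r) = (R + r)/(r + 2*14) = (R + r)/(r + 28) = (R + r)/(28 + r))
82460/d(-305, 159) = 82460/(((-305 + 159)/(28 + 159))) = 82460/((-146/187)) = 82460/(((1/187)*(-146))) = 82460/(-146/187) = 82460*(-187/146) = -7710010/73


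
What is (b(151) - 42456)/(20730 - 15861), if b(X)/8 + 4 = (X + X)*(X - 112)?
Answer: 51736/4869 ≈ 10.626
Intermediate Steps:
b(X) = -32 + 16*X*(-112 + X) (b(X) = -32 + 8*((X + X)*(X - 112)) = -32 + 8*((2*X)*(-112 + X)) = -32 + 8*(2*X*(-112 + X)) = -32 + 16*X*(-112 + X))
(b(151) - 42456)/(20730 - 15861) = ((-32 - 1792*151 + 16*151²) - 42456)/(20730 - 15861) = ((-32 - 270592 + 16*22801) - 42456)/4869 = ((-32 - 270592 + 364816) - 42456)*(1/4869) = (94192 - 42456)*(1/4869) = 51736*(1/4869) = 51736/4869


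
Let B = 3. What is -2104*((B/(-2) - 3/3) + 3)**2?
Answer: -526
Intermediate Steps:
-2104*((B/(-2) - 3/3) + 3)**2 = -2104*((3/(-2) - 3/3) + 3)**2 = -2104*((3*(-1/2) - 3*1/3) + 3)**2 = -2104*((-3/2 - 1) + 3)**2 = -2104*(-5/2 + 3)**2 = -2104*(1/2)**2 = -2104*1/4 = -526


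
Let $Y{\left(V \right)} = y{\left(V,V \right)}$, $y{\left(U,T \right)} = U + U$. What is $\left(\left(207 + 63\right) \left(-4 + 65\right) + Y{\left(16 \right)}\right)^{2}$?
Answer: $272316004$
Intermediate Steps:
$y{\left(U,T \right)} = 2 U$
$Y{\left(V \right)} = 2 V$
$\left(\left(207 + 63\right) \left(-4 + 65\right) + Y{\left(16 \right)}\right)^{2} = \left(\left(207 + 63\right) \left(-4 + 65\right) + 2 \cdot 16\right)^{2} = \left(270 \cdot 61 + 32\right)^{2} = \left(16470 + 32\right)^{2} = 16502^{2} = 272316004$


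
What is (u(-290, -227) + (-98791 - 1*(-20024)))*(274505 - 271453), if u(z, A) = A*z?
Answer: -39483724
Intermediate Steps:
(u(-290, -227) + (-98791 - 1*(-20024)))*(274505 - 271453) = (-227*(-290) + (-98791 - 1*(-20024)))*(274505 - 271453) = (65830 + (-98791 + 20024))*3052 = (65830 - 78767)*3052 = -12937*3052 = -39483724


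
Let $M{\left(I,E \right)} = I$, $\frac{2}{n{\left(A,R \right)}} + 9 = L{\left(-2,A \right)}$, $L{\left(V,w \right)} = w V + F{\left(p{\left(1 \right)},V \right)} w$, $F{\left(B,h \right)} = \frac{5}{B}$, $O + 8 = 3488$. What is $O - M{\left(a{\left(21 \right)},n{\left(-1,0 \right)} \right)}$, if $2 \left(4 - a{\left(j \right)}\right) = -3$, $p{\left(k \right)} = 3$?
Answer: $\frac{6949}{2} \approx 3474.5$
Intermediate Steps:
$O = 3480$ ($O = -8 + 3488 = 3480$)
$L{\left(V,w \right)} = \frac{5 w}{3} + V w$ ($L{\left(V,w \right)} = w V + \frac{5}{3} w = V w + 5 \cdot \frac{1}{3} w = V w + \frac{5 w}{3} = \frac{5 w}{3} + V w$)
$a{\left(j \right)} = \frac{11}{2}$ ($a{\left(j \right)} = 4 - - \frac{3}{2} = 4 + \frac{3}{2} = \frac{11}{2}$)
$n{\left(A,R \right)} = \frac{2}{-9 - \frac{A}{3}}$ ($n{\left(A,R \right)} = \frac{2}{-9 + \frac{A \left(5 + 3 \left(-2\right)\right)}{3}} = \frac{2}{-9 + \frac{A \left(5 - 6\right)}{3}} = \frac{2}{-9 + \frac{1}{3} A \left(-1\right)} = \frac{2}{-9 - \frac{A}{3}}$)
$O - M{\left(a{\left(21 \right)},n{\left(-1,0 \right)} \right)} = 3480 - \frac{11}{2} = \frac{6949}{2}$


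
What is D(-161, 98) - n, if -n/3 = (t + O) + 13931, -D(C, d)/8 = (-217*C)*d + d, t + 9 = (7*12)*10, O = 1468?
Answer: -27342702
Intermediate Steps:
t = 831 (t = -9 + (7*12)*10 = -9 + 84*10 = -9 + 840 = 831)
D(C, d) = -8*d + 1736*C*d (D(C, d) = -8*((-217*C)*d + d) = -8*(-217*C*d + d) = -8*(d - 217*C*d) = -8*d + 1736*C*d)
n = -48690 (n = -3*((831 + 1468) + 13931) = -3*(2299 + 13931) = -3*16230 = -48690)
D(-161, 98) - n = 8*98*(-1 + 217*(-161)) - 1*(-48690) = 8*98*(-1 - 34937) + 48690 = 8*98*(-34938) + 48690 = -27391392 + 48690 = -27342702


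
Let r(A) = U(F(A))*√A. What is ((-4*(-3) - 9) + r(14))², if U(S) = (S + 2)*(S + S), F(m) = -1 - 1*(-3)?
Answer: 3593 + 96*√14 ≈ 3952.2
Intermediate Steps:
F(m) = 2 (F(m) = -1 + 3 = 2)
U(S) = 2*S*(2 + S) (U(S) = (2 + S)*(2*S) = 2*S*(2 + S))
r(A) = 16*√A (r(A) = (2*2*(2 + 2))*√A = (2*2*4)*√A = 16*√A)
((-4*(-3) - 9) + r(14))² = ((-4*(-3) - 9) + 16*√14)² = ((12 - 9) + 16*√14)² = (3 + 16*√14)²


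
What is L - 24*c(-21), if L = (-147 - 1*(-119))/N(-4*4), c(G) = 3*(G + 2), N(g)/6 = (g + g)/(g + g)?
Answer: 4090/3 ≈ 1363.3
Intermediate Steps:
N(g) = 6 (N(g) = 6*((g + g)/(g + g)) = 6*((2*g)/((2*g))) = 6*((2*g)*(1/(2*g))) = 6*1 = 6)
c(G) = 6 + 3*G (c(G) = 3*(2 + G) = 6 + 3*G)
L = -14/3 (L = (-147 - 1*(-119))/6 = (-147 + 119)*(⅙) = -28*⅙ = -14/3 ≈ -4.6667)
L - 24*c(-21) = -14/3 - 24*(6 + 3*(-21)) = -14/3 - 24*(6 - 63) = -14/3 - 24*(-57) = -14/3 + 1368 = 4090/3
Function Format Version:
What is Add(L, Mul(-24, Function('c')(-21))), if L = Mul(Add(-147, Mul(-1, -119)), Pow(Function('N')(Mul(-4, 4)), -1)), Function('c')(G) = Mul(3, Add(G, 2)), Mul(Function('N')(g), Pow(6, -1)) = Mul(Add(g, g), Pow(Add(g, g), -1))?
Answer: Rational(4090, 3) ≈ 1363.3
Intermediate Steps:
Function('N')(g) = 6 (Function('N')(g) = Mul(6, Mul(Add(g, g), Pow(Add(g, g), -1))) = Mul(6, Mul(Mul(2, g), Pow(Mul(2, g), -1))) = Mul(6, Mul(Mul(2, g), Mul(Rational(1, 2), Pow(g, -1)))) = Mul(6, 1) = 6)
Function('c')(G) = Add(6, Mul(3, G)) (Function('c')(G) = Mul(3, Add(2, G)) = Add(6, Mul(3, G)))
L = Rational(-14, 3) (L = Mul(Add(-147, Mul(-1, -119)), Pow(6, -1)) = Mul(Add(-147, 119), Rational(1, 6)) = Mul(-28, Rational(1, 6)) = Rational(-14, 3) ≈ -4.6667)
Add(L, Mul(-24, Function('c')(-21))) = Add(Rational(-14, 3), Mul(-24, Add(6, Mul(3, -21)))) = Add(Rational(-14, 3), Mul(-24, Add(6, -63))) = Add(Rational(-14, 3), Mul(-24, -57)) = Add(Rational(-14, 3), 1368) = Rational(4090, 3)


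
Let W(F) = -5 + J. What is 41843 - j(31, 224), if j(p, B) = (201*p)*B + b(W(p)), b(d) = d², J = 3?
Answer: -1353905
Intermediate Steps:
W(F) = -2 (W(F) = -5 + 3 = -2)
j(p, B) = 4 + 201*B*p (j(p, B) = (201*p)*B + (-2)² = 201*B*p + 4 = 4 + 201*B*p)
41843 - j(31, 224) = 41843 - (4 + 201*224*31) = 41843 - (4 + 1395744) = 41843 - 1*1395748 = 41843 - 1395748 = -1353905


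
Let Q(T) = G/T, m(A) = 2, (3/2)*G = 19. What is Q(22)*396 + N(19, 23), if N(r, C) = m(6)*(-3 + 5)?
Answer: 232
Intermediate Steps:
G = 38/3 (G = (⅔)*19 = 38/3 ≈ 12.667)
Q(T) = 38/(3*T)
N(r, C) = 4 (N(r, C) = 2*(-3 + 5) = 2*2 = 4)
Q(22)*396 + N(19, 23) = ((38/3)/22)*396 + 4 = ((38/3)*(1/22))*396 + 4 = (19/33)*396 + 4 = 228 + 4 = 232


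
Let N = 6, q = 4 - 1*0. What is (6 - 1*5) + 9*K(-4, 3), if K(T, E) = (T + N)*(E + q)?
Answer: 127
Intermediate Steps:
q = 4 (q = 4 + 0 = 4)
K(T, E) = (4 + E)*(6 + T) (K(T, E) = (T + 6)*(E + 4) = (6 + T)*(4 + E) = (4 + E)*(6 + T))
(6 - 1*5) + 9*K(-4, 3) = (6 - 1*5) + 9*(24 + 4*(-4) + 6*3 + 3*(-4)) = (6 - 5) + 9*(24 - 16 + 18 - 12) = 1 + 9*14 = 1 + 126 = 127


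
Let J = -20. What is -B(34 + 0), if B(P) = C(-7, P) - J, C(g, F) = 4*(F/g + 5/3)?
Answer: -152/21 ≈ -7.2381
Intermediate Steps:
C(g, F) = 20/3 + 4*F/g (C(g, F) = 4*(F/g + 5*(⅓)) = 4*(F/g + 5/3) = 4*(5/3 + F/g) = 20/3 + 4*F/g)
B(P) = 80/3 - 4*P/7 (B(P) = (20/3 + 4*P/(-7)) - 1*(-20) = (20/3 + 4*P*(-⅐)) + 20 = (20/3 - 4*P/7) + 20 = 80/3 - 4*P/7)
-B(34 + 0) = -(80/3 - 4*(34 + 0)/7) = -(80/3 - 4/7*34) = -(80/3 - 136/7) = -1*152/21 = -152/21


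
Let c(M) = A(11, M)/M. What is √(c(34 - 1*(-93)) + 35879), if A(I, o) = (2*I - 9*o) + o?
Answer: √578566153/127 ≈ 189.40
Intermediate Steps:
A(I, o) = -8*o + 2*I (A(I, o) = (-9*o + 2*I) + o = -8*o + 2*I)
c(M) = (22 - 8*M)/M (c(M) = (-8*M + 2*11)/M = (-8*M + 22)/M = (22 - 8*M)/M)
√(c(34 - 1*(-93)) + 35879) = √((-8 + 22/(34 - 1*(-93))) + 35879) = √((-8 + 22/(34 + 93)) + 35879) = √((-8 + 22/127) + 35879) = √(-994/127 + 35879) = √(4555639/127) = √578566153/127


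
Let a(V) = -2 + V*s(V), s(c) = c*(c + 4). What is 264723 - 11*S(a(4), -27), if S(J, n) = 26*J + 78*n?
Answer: 251853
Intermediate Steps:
s(c) = c*(4 + c)
a(V) = -2 + V²*(4 + V) (a(V) = -2 + V*(V*(4 + V)) = -2 + V²*(4 + V))
264723 - 11*S(a(4), -27) = 264723 - 11*(26*(-2 + 4²*(4 + 4)) + 78*(-27)) = 264723 - 11*(26*(-2 + 16*8) - 2106) = 264723 - 11*(26*(-2 + 128) - 2106) = 264723 - 11*(26*126 - 2106) = 264723 - 11*(3276 - 2106) = 264723 - 11*1170 = 264723 - 1*12870 = 264723 - 12870 = 251853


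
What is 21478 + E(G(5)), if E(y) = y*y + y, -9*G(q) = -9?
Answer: 21480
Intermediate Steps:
G(q) = 1 (G(q) = -⅑*(-9) = 1)
E(y) = y + y² (E(y) = y² + y = y + y²)
21478 + E(G(5)) = 21478 + 1*(1 + 1) = 21478 + 1*2 = 21478 + 2 = 21480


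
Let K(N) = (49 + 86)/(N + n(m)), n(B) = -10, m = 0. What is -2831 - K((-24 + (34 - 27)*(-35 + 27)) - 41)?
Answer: -370726/131 ≈ -2830.0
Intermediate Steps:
K(N) = 135/(-10 + N) (K(N) = (49 + 86)/(N - 10) = 135/(-10 + N))
-2831 - K((-24 + (34 - 27)*(-35 + 27)) - 41) = -2831 - 135/(-10 + ((-24 + (34 - 27)*(-35 + 27)) - 41)) = -2831 - 135/(-10 + ((-24 + 7*(-8)) - 41)) = -2831 - 135/(-10 + ((-24 - 56) - 41)) = -2831 - 135/(-10 + (-80 - 41)) = -2831 - 135/(-10 - 121) = -2831 - 135/(-131) = -2831 - 135*(-1)/131 = -2831 - 1*(-135/131) = -2831 + 135/131 = -370726/131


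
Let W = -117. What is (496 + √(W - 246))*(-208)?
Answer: -103168 - 2288*I*√3 ≈ -1.0317e+5 - 3962.9*I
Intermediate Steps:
(496 + √(W - 246))*(-208) = (496 + √(-117 - 246))*(-208) = (496 + √(-363))*(-208) = (496 + 11*I*√3)*(-208) = -103168 - 2288*I*√3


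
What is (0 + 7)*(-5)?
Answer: -35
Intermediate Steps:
(0 + 7)*(-5) = 7*(-5) = -35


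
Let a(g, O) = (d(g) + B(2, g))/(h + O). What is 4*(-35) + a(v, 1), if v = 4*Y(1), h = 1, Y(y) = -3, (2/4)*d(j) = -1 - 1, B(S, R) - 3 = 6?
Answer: -275/2 ≈ -137.50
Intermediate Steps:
B(S, R) = 9 (B(S, R) = 3 + 6 = 9)
d(j) = -4 (d(j) = 2*(-1 - 1) = 2*(-2) = -4)
v = -12 (v = 4*(-3) = -12)
a(g, O) = 5/(1 + O) (a(g, O) = (-4 + 9)/(1 + O) = 5/(1 + O))
4*(-35) + a(v, 1) = 4*(-35) + 5/(1 + 1) = -140 + 5/2 = -275/2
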